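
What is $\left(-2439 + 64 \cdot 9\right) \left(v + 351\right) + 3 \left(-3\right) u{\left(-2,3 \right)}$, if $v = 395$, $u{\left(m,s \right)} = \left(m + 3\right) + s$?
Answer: $-1389834$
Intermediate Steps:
$u{\left(m,s \right)} = 3 + m + s$ ($u{\left(m,s \right)} = \left(3 + m\right) + s = 3 + m + s$)
$\left(-2439 + 64 \cdot 9\right) \left(v + 351\right) + 3 \left(-3\right) u{\left(-2,3 \right)} = \left(-2439 + 64 \cdot 9\right) \left(395 + 351\right) + 3 \left(-3\right) \left(3 - 2 + 3\right) = \left(-2439 + 576\right) 746 - 36 = \left(-1863\right) 746 - 36 = -1389798 - 36 = -1389834$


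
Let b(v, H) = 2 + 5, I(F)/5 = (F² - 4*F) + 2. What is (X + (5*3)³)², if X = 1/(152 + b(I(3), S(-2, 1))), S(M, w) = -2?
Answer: 287967463876/25281 ≈ 1.1391e+7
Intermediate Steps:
I(F) = 10 - 20*F + 5*F² (I(F) = 5*((F² - 4*F) + 2) = 5*(2 + F² - 4*F) = 10 - 20*F + 5*F²)
b(v, H) = 7
X = 1/159 (X = 1/(152 + 7) = 1/159 ≈ 0.0062893)
(X + (5*3)³)² = (1/159 + (5*3)³)² = (1/159 + 15³)² = (1/159 + 3375)² = (536626/159)² = 287967463876/25281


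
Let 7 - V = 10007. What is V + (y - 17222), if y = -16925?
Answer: -44147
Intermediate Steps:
V = -10000 (V = 7 - 1*10007 = 7 - 10007 = -10000)
V + (y - 17222) = -10000 + (-16925 - 17222) = -10000 - 34147 = -44147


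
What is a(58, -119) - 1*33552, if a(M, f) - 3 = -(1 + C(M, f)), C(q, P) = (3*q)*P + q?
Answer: -12902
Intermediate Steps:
C(q, P) = q + 3*P*q (C(q, P) = 3*P*q + q = q + 3*P*q)
a(M, f) = 2 - M*(1 + 3*f) (a(M, f) = 3 - (1 + M*(1 + 3*f)) = 3 + (-1 - M*(1 + 3*f)) = 2 - M*(1 + 3*f))
a(58, -119) - 1*33552 = (2 - 1*58*(1 + 3*(-119))) - 1*33552 = (2 - 1*58*(1 - 357)) - 33552 = (2 - 1*58*(-356)) - 33552 = (2 + 20648) - 33552 = 20650 - 33552 = -12902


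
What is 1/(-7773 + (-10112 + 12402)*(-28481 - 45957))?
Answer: -1/170470793 ≈ -5.8661e-9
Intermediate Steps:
1/(-7773 + (-10112 + 12402)*(-28481 - 45957)) = 1/(-7773 + 2290*(-74438)) = 1/(-7773 - 170463020) = 1/(-170470793) = -1/170470793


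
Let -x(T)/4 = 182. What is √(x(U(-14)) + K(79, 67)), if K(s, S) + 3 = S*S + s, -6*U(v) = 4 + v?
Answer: √3837 ≈ 61.944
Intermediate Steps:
U(v) = -⅔ - v/6 (U(v) = -(4 + v)/6 = -⅔ - v/6)
x(T) = -728 (x(T) = -4*182 = -728)
K(s, S) = -3 + s + S² (K(s, S) = -3 + (S*S + s) = -3 + (S² + s) = -3 + (s + S²) = -3 + s + S²)
√(x(U(-14)) + K(79, 67)) = √(-728 + (-3 + 79 + 67²)) = √(-728 + (-3 + 79 + 4489)) = √(-728 + 4565) = √3837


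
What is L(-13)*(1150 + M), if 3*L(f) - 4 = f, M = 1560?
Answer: -8130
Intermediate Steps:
L(f) = 4/3 + f/3
L(-13)*(1150 + M) = (4/3 + (1/3)*(-13))*(1150 + 1560) = (4/3 - 13/3)*2710 = -3*2710 = -8130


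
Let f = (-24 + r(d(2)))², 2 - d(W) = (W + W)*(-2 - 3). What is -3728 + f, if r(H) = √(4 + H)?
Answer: -3728 + (24 - √26)² ≈ -3370.8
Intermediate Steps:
d(W) = 2 + 10*W (d(W) = 2 - (W + W)*(-2 - 3) = 2 - 2*W*(-5) = 2 - (-10)*W = 2 + 10*W)
f = (-24 + √26)² (f = (-24 + √(4 + (2 + 10*2)))² = (-24 + √(4 + (2 + 20)))² = (-24 + √(4 + 22))² = (-24 + √26)² ≈ 357.25)
-3728 + f = -3728 + (24 - √26)²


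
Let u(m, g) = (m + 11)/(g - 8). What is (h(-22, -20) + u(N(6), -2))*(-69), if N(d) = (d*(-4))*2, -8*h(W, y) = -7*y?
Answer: 4761/5 ≈ 952.20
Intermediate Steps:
h(W, y) = 7*y/8 (h(W, y) = -(-7)*y/8 = 7*y/8)
N(d) = -8*d (N(d) = -4*d*2 = -8*d)
u(m, g) = (11 + m)/(-8 + g)
(h(-22, -20) + u(N(6), -2))*(-69) = ((7/8)*(-20) + (11 - 8*6)/(-8 - 2))*(-69) = (-35/2 + (11 - 48)/(-10))*(-69) = (-35/2 - ⅒*(-37))*(-69) = (-35/2 + 37/10)*(-69) = -69/5*(-69) = 4761/5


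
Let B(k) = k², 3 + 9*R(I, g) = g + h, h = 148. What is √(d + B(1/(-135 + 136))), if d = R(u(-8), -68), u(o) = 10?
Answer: √86/3 ≈ 3.0912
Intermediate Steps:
R(I, g) = 145/9 + g/9 (R(I, g) = -⅓ + (g + 148)/9 = -⅓ + (148 + g)/9 = -⅓ + (148/9 + g/9) = 145/9 + g/9)
d = 77/9 (d = 145/9 + (⅑)*(-68) = 145/9 - 68/9 = 77/9 ≈ 8.5556)
√(d + B(1/(-135 + 136))) = √(77/9 + (1/(-135 + 136))²) = √(77/9 + (1/1)²) = √(77/9 + 1²) = √(77/9 + 1) = √(86/9) = √86/3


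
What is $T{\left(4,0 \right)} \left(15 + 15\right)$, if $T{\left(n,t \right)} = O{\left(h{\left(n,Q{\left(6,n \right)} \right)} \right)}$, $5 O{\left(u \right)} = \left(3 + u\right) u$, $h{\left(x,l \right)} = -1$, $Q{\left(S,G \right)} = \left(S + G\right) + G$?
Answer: $-12$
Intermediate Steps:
$Q{\left(S,G \right)} = S + 2 G$ ($Q{\left(S,G \right)} = \left(G + S\right) + G = S + 2 G$)
$O{\left(u \right)} = \frac{u \left(3 + u\right)}{5}$ ($O{\left(u \right)} = \frac{\left(3 + u\right) u}{5} = \frac{u \left(3 + u\right)}{5}$)
$T{\left(n,t \right)} = - \frac{2}{5}$ ($T{\left(n,t \right)} = \frac{1}{5} \left(-1\right) \left(3 - 1\right) = \frac{1}{5} \left(-1\right) 2 = - \frac{2}{5}$)
$T{\left(4,0 \right)} \left(15 + 15\right) = - \frac{2 \left(15 + 15\right)}{5} = \left(- \frac{2}{5}\right) 30 = -12$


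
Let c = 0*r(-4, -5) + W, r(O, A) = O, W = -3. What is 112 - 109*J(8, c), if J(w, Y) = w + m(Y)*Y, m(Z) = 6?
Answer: 1202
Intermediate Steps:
c = -3 (c = 0*(-4) - 3 = 0 - 3 = -3)
J(w, Y) = w + 6*Y
112 - 109*J(8, c) = 112 - 109*(8 + 6*(-3)) = 112 - 109*(8 - 18) = 112 - 109*(-10) = 112 + 1090 = 1202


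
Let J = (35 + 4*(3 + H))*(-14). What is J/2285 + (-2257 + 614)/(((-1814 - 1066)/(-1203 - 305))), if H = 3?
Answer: -283189771/329040 ≈ -860.65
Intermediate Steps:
J = -826 (J = (35 + 4*(3 + 3))*(-14) = (35 + 4*6)*(-14) = (35 + 24)*(-14) = 59*(-14) = -826)
J/2285 + (-2257 + 614)/(((-1814 - 1066)/(-1203 - 305))) = -826/2285 + (-2257 + 614)/(((-1814 - 1066)/(-1203 - 305))) = -826*1/2285 - 1643/((-2880/(-1508))) = -826/2285 - 1643/((-2880*(-1/1508))) = -826/2285 - 1643/720/377 = -826/2285 - 1643*377/720 = -826/2285 - 619411/720 = -283189771/329040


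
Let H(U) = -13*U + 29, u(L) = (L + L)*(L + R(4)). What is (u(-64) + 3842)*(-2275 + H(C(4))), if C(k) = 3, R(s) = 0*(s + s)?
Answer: -27497690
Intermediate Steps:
R(s) = 0 (R(s) = 0*(2*s) = 0)
u(L) = 2*L**2 (u(L) = (L + L)*(L + 0) = (2*L)*L = 2*L**2)
H(U) = 29 - 13*U
(u(-64) + 3842)*(-2275 + H(C(4))) = (2*(-64)**2 + 3842)*(-2275 + (29 - 13*3)) = (2*4096 + 3842)*(-2275 + (29 - 39)) = (8192 + 3842)*(-2275 - 10) = 12034*(-2285) = -27497690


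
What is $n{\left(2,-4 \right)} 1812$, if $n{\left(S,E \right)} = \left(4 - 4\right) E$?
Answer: $0$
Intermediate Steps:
$n{\left(S,E \right)} = 0$ ($n{\left(S,E \right)} = 0 E = 0$)
$n{\left(2,-4 \right)} 1812 = 0 \cdot 1812 = 0$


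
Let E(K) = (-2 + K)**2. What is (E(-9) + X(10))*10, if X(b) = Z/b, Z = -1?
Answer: 1209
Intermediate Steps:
X(b) = -1/b
(E(-9) + X(10))*10 = ((-2 - 9)**2 - 1/10)*10 = ((-11)**2 - 1*1/10)*10 = (121 - 1/10)*10 = (1209/10)*10 = 1209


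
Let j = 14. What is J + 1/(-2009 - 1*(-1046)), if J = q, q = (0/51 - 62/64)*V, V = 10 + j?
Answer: -89563/3852 ≈ -23.251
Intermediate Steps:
V = 24 (V = 10 + 14 = 24)
q = -93/4 (q = (0/51 - 62/64)*24 = (0*(1/51) - 62*1/64)*24 = (0 - 31/32)*24 = -31/32*24 = -93/4 ≈ -23.250)
J = -93/4 ≈ -23.250
J + 1/(-2009 - 1*(-1046)) = -93/4 + 1/(-2009 - 1*(-1046)) = -93/4 + 1/(-2009 + 1046) = -93/4 + 1/(-963) = -93/4 - 1/963 = -89563/3852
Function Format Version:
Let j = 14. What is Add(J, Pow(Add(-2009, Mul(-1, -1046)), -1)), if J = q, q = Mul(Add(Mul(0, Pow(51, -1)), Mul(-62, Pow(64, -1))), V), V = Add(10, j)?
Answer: Rational(-89563, 3852) ≈ -23.251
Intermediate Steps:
V = 24 (V = Add(10, 14) = 24)
q = Rational(-93, 4) (q = Mul(Add(Mul(0, Pow(51, -1)), Mul(-62, Pow(64, -1))), 24) = Mul(Add(Mul(0, Rational(1, 51)), Mul(-62, Rational(1, 64))), 24) = Mul(Add(0, Rational(-31, 32)), 24) = Mul(Rational(-31, 32), 24) = Rational(-93, 4) ≈ -23.250)
J = Rational(-93, 4) ≈ -23.250
Add(J, Pow(Add(-2009, Mul(-1, -1046)), -1)) = Add(Rational(-93, 4), Pow(Add(-2009, Mul(-1, -1046)), -1)) = Add(Rational(-93, 4), Pow(Add(-2009, 1046), -1)) = Add(Rational(-93, 4), Pow(-963, -1)) = Add(Rational(-93, 4), Rational(-1, 963)) = Rational(-89563, 3852)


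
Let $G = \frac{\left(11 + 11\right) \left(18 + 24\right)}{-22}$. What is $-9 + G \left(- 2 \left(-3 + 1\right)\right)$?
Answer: $-177$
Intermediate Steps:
$G = -42$ ($G = 22 \cdot 42 \left(- \frac{1}{22}\right) = 924 \left(- \frac{1}{22}\right) = -42$)
$-9 + G \left(- 2 \left(-3 + 1\right)\right) = -9 - 42 \left(- 2 \left(-3 + 1\right)\right) = -9 - 42 \left(\left(-2\right) \left(-2\right)\right) = -9 - 168 = -177$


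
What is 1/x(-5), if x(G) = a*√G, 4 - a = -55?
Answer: -I*√5/295 ≈ -0.0075799*I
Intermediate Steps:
a = 59 (a = 4 - 1*(-55) = 4 + 55 = 59)
x(G) = 59*√G
1/x(-5) = 1/(59*√(-5)) = 1/(59*(I*√5)) = 1/(59*I*√5) = -I*√5/295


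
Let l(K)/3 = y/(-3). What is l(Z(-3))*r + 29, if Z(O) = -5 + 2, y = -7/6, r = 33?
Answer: 135/2 ≈ 67.500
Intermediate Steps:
y = -7/6 (y = -7*⅙ = -7/6 ≈ -1.1667)
Z(O) = -3
l(K) = 7/6 (l(K) = 3*(-7/6/(-3)) = 3*(-7/6*(-⅓)) = 3*(7/18) = 7/6)
l(Z(-3))*r + 29 = (7/6)*33 + 29 = 77/2 + 29 = 135/2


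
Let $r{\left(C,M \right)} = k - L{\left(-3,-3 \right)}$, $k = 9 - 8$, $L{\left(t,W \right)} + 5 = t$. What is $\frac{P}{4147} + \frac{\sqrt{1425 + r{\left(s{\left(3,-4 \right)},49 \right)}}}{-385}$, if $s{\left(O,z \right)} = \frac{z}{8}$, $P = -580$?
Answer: $- \frac{20}{143} - \frac{\sqrt{1434}}{385} \approx -0.23822$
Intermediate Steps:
$L{\left(t,W \right)} = -5 + t$
$k = 1$
$s{\left(O,z \right)} = \frac{z}{8}$ ($s{\left(O,z \right)} = z \frac{1}{8} = \frac{z}{8}$)
$r{\left(C,M \right)} = 9$ ($r{\left(C,M \right)} = 1 - \left(-5 - 3\right) = 1 - -8 = 1 + 8 = 9$)
$\frac{P}{4147} + \frac{\sqrt{1425 + r{\left(s{\left(3,-4 \right)},49 \right)}}}{-385} = - \frac{580}{4147} + \frac{\sqrt{1425 + 9}}{-385} = \left(-580\right) \frac{1}{4147} + \sqrt{1434} \left(- \frac{1}{385}\right) = - \frac{20}{143} - \frac{\sqrt{1434}}{385}$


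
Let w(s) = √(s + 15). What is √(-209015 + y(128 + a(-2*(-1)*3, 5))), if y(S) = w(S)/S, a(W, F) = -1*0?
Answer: √(-53507840 + 2*√143)/16 ≈ 457.18*I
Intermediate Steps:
a(W, F) = 0
w(s) = √(15 + s)
y(S) = √(15 + S)/S
√(-209015 + y(128 + a(-2*(-1)*3, 5))) = √(-209015 + √(15 + (128 + 0))/(128 + 0)) = √(-209015 + √(15 + 128)/128) = √(-209015 + √143/128)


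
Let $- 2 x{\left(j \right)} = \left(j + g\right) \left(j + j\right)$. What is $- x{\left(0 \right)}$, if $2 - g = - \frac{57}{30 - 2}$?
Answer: $0$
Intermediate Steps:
$g = \frac{113}{28}$ ($g = 2 - - \frac{57}{30 - 2} = 2 - - \frac{57}{28} = 2 + \frac{57}{28} = \frac{113}{28} \approx 4.0357$)
$x{\left(j \right)} = - j \left(\frac{113}{28} + j\right)$ ($x{\left(j \right)} = - \frac{\left(j + \frac{113}{28}\right) \left(j + j\right)}{2} = - \frac{\left(\frac{113}{28} + j\right) 2 j}{2} = - \frac{2 j \left(\frac{113}{28} + j\right)}{2} = - j \left(\frac{113}{28} + j\right)$)
$- x{\left(0 \right)} = - \frac{\left(-1\right) 0 \left(113 + 28 \cdot 0\right)}{28} = - \frac{\left(-1\right) 0 \left(113 + 0\right)}{28} = - \frac{\left(-1\right) 0 \cdot 113}{28} = \left(-1\right) 0 = 0$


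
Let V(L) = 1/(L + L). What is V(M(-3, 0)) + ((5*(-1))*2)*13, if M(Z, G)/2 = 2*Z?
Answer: -3121/24 ≈ -130.04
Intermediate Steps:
M(Z, G) = 4*Z (M(Z, G) = 2*(2*Z) = 4*Z)
V(L) = 1/(2*L)
V(M(-3, 0)) + ((5*(-1))*2)*13 = 1/(2*((4*(-3)))) + ((5*(-1))*2)*13 = (1/2)/(-12) - 5*2*13 = (1/2)*(-1/12) - 10*13 = -1/24 - 130 = -3121/24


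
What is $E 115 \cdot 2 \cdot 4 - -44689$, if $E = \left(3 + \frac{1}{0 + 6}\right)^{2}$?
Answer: $\frac{485231}{9} \approx 53915.0$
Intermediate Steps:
$E = \frac{361}{36}$ ($E = \left(3 + \frac{1}{6}\right)^{2} = \left(\frac{19}{6}\right)^{2} = \frac{361}{36} \approx 10.028$)
$E 115 \cdot 2 \cdot 4 - -44689 = \frac{361 \cdot 115 \cdot 2 \cdot 4}{36} - -44689 = \frac{361 \cdot 115 \cdot 8}{36} + 44689 = \frac{361}{36} \cdot 920 + 44689 = \frac{83030}{9} + 44689 = \frac{485231}{9}$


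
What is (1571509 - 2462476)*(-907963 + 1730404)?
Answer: -732767790447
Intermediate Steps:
(1571509 - 2462476)*(-907963 + 1730404) = -890967*822441 = -732767790447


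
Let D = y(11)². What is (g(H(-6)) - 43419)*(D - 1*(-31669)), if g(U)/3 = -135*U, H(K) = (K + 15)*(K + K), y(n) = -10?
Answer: 10197849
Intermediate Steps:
H(K) = 2*K*(15 + K) (H(K) = (15 + K)*(2*K) = 2*K*(15 + K))
g(U) = -405*U (g(U) = 3*(-135*U) = -405*U)
D = 100 (D = (-10)² = 100)
(g(H(-6)) - 43419)*(D - 1*(-31669)) = (-810*(-6)*(15 - 6) - 43419)*(100 - 1*(-31669)) = (-810*(-6)*9 - 43419)*(100 + 31669) = (-405*(-108) - 43419)*31769 = (43740 - 43419)*31769 = 321*31769 = 10197849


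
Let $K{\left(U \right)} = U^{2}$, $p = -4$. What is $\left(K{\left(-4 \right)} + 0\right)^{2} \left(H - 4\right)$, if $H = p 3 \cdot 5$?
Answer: $-16384$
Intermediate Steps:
$H = -60$ ($H = \left(-4\right) 3 \cdot 5 = \left(-12\right) 5 = -60$)
$\left(K{\left(-4 \right)} + 0\right)^{2} \left(H - 4\right) = \left(\left(-4\right)^{2} + 0\right)^{2} \left(-60 - 4\right) = \left(16 + 0\right)^{2} \left(-64\right) = 16^{2} \left(-64\right) = 256 \left(-64\right) = -16384$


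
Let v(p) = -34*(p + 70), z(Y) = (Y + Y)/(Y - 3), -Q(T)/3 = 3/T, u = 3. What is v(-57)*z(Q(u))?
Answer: -442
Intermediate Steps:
Q(T) = -9/T
z(Y) = 2*Y/(-3 + Y) (z(Y) = (2*Y)/(-3 + Y) = 2*Y/(-3 + Y))
v(p) = -2380 - 34*p (v(p) = -34*(70 + p) = -2380 - 34*p)
v(-57)*z(Q(u)) = (-2380 - 34*(-57))*(2*(-9/3)/(-3 - 9/3)) = (-2380 + 1938)*(2*(-9*1/3)/(-3 - 9*1/3)) = -884*(-3)/(-3 - 3) = -884*(-3)/(-6) = -884*(-3)*(-1)/6 = -442*1 = -442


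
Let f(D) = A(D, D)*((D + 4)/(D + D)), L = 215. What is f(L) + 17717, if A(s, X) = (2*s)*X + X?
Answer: 129823/2 ≈ 64912.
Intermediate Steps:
A(s, X) = X + 2*X*s (A(s, X) = 2*X*s + X = X + 2*X*s)
f(D) = (1 + 2*D)*(4 + D)/2 (f(D) = (D*(1 + 2*D))*((D + 4)/(D + D)) = (D*(1 + 2*D))*((4 + D)/((2*D))) = (D*(1 + 2*D))*((4 + D)*(1/(2*D))) = (D*(1 + 2*D))*((4 + D)/(2*D)) = (1 + 2*D)*(4 + D)/2)
f(L) + 17717 = (1 + 2*215)*(4 + 215)/2 + 17717 = (1/2)*(1 + 430)*219 + 17717 = (1/2)*431*219 + 17717 = 94389/2 + 17717 = 129823/2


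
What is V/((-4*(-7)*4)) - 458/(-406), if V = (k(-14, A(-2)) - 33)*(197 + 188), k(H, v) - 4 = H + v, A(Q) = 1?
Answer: -232633/1624 ≈ -143.25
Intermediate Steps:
k(H, v) = 4 + H + v (k(H, v) = 4 + (H + v) = 4 + H + v)
V = -16170 (V = ((4 - 14 + 1) - 33)*(197 + 188) = (-9 - 33)*385 = -42*385 = -16170)
V/((-4*(-7)*4)) - 458/(-406) = -16170/(-4*(-7)*4) - 458/(-406) = -16170/(28*4) - 458*(-1/406) = -16170/112 + 229/203 = -16170*1/112 + 229/203 = -1155/8 + 229/203 = -232633/1624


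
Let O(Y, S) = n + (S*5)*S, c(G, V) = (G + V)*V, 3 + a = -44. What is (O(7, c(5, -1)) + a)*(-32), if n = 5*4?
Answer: -1696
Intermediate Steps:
a = -47 (a = -3 - 44 = -47)
n = 20
c(G, V) = V*(G + V)
O(Y, S) = 20 + 5*S² (O(Y, S) = 20 + (S*5)*S = 20 + (5*S)*S = 20 + 5*S²)
(O(7, c(5, -1)) + a)*(-32) = ((20 + 5*(-(5 - 1))²) - 47)*(-32) = ((20 + 5*(-1*4)²) - 47)*(-32) = ((20 + 5*(-4)²) - 47)*(-32) = ((20 + 5*16) - 47)*(-32) = ((20 + 80) - 47)*(-32) = (100 - 47)*(-32) = 53*(-32) = -1696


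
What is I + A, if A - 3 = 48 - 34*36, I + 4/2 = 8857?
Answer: 7682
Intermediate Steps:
I = 8855 (I = -2 + 8857 = 8855)
A = -1173 (A = 3 + (48 - 34*36) = 3 + (48 - 1224) = 3 - 1176 = -1173)
I + A = 8855 - 1173 = 7682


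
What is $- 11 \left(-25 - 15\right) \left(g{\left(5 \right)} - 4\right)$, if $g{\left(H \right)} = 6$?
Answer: $880$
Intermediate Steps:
$- 11 \left(-25 - 15\right) \left(g{\left(5 \right)} - 4\right) = - 11 \left(-25 - 15\right) \left(6 - 4\right) = - 11 \left(\left(-40\right) 2\right) = \left(-11\right) \left(-80\right) = 880$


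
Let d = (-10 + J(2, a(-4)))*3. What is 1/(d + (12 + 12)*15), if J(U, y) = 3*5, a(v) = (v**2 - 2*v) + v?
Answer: 1/375 ≈ 0.0026667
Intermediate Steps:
a(v) = v**2 - v
J(U, y) = 15
d = 15 (d = (-10 + 15)*3 = 5*3 = 15)
1/(d + (12 + 12)*15) = 1/(15 + (12 + 12)*15) = 1/(15 + 24*15) = 1/(15 + 360) = 1/375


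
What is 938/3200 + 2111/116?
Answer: 858001/46400 ≈ 18.491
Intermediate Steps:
938/3200 + 2111/116 = 938*(1/3200) + 2111*(1/116) = 469/1600 + 2111/116 = 858001/46400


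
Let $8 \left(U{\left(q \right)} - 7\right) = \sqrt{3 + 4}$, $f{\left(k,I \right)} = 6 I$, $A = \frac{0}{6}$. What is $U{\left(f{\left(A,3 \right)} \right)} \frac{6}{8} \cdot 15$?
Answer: $\frac{315}{4} + \frac{45 \sqrt{7}}{32} \approx 82.471$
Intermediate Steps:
$A = 0$ ($A = 0 \cdot \frac{1}{6} = 0$)
$U{\left(q \right)} = 7 + \frac{\sqrt{7}}{8}$ ($U{\left(q \right)} = 7 + \frac{\sqrt{3 + 4}}{8} = 7 + \frac{\sqrt{7}}{8}$)
$U{\left(f{\left(A,3 \right)} \right)} \frac{6}{8} \cdot 15 = \left(7 + \frac{\sqrt{7}}{8}\right) \frac{6}{8} \cdot 15 = \left(7 + \frac{\sqrt{7}}{8}\right) 6 \cdot \frac{1}{8} \cdot 15 = \left(7 + \frac{\sqrt{7}}{8}\right) \frac{3}{4} \cdot 15 = \left(\frac{21}{4} + \frac{3 \sqrt{7}}{32}\right) 15 = \frac{315}{4} + \frac{45 \sqrt{7}}{32}$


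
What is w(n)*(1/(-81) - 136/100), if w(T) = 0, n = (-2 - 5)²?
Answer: 0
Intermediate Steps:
n = 49 (n = (-7)² = 49)
w(n)*(1/(-81) - 136/100) = 0*(1/(-81) - 136/100) = 0*(-1/81 - 136*1/100) = 0*(-1/81 - 34/25) = 0*(-2779/2025) = 0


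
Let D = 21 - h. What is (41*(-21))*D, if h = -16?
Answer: -31857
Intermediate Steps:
D = 37 (D = 21 - 1*(-16) = 21 + 16 = 37)
(41*(-21))*D = (41*(-21))*37 = -861*37 = -31857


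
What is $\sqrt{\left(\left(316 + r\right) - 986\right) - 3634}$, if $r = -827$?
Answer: $i \sqrt{5131} \approx 71.631 i$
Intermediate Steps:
$\sqrt{\left(\left(316 + r\right) - 986\right) - 3634} = \sqrt{\left(\left(316 - 827\right) - 986\right) - 3634} = \sqrt{\left(-511 - 986\right) - 3634} = \sqrt{-1497 - 3634} = \sqrt{-5131} = i \sqrt{5131}$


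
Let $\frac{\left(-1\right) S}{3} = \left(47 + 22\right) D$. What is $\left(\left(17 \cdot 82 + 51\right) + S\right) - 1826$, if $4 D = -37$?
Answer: $\frac{6135}{4} \approx 1533.8$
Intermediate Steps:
$D = - \frac{37}{4}$ ($D = \frac{1}{4} \left(-37\right) = - \frac{37}{4} \approx -9.25$)
$S = \frac{7659}{4}$ ($S = - 3 \left(47 + 22\right) \left(- \frac{37}{4}\right) = - 3 \cdot 69 \left(- \frac{37}{4}\right) = \left(-3\right) \left(- \frac{2553}{4}\right) = \frac{7659}{4} \approx 1914.8$)
$\left(\left(17 \cdot 82 + 51\right) + S\right) - 1826 = \left(\left(17 \cdot 82 + 51\right) + \frac{7659}{4}\right) - 1826 = \left(\left(1394 + 51\right) + \frac{7659}{4}\right) - 1826 = \left(1445 + \frac{7659}{4}\right) - 1826 = \frac{13439}{4} - 1826 = \frac{6135}{4}$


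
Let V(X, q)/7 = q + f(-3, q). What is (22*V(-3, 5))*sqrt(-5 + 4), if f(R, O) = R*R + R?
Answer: 1694*I ≈ 1694.0*I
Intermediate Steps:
f(R, O) = R + R**2 (f(R, O) = R**2 + R = R + R**2)
V(X, q) = 42 + 7*q (V(X, q) = 7*(q - 3*(1 - 3)) = 7*(q - 3*(-2)) = 7*(q + 6) = 7*(6 + q) = 42 + 7*q)
(22*V(-3, 5))*sqrt(-5 + 4) = (22*(42 + 7*5))*sqrt(-5 + 4) = (22*(42 + 35))*sqrt(-1) = (22*77)*I = 1694*I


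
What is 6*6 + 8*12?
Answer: 132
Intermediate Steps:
6*6 + 8*12 = 36 + 96 = 132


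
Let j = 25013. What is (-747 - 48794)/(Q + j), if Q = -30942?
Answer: 49541/5929 ≈ 8.3557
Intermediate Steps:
(-747 - 48794)/(Q + j) = (-747 - 48794)/(-30942 + 25013) = -49541/(-5929) = -49541*(-1/5929) = 49541/5929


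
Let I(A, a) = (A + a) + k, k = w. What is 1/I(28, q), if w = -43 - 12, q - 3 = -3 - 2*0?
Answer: -1/27 ≈ -0.037037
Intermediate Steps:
q = 0 (q = 3 + (-3 - 2*0) = 3 + (-3 + 0) = 3 - 3 = 0)
w = -55
k = -55
I(A, a) = -55 + A + a (I(A, a) = (A + a) - 55 = -55 + A + a)
1/I(28, q) = 1/(-55 + 28 + 0) = 1/(-27) = -1/27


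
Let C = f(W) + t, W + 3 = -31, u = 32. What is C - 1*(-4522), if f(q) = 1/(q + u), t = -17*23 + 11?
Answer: 8283/2 ≈ 4141.5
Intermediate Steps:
W = -34 (W = -3 - 31 = -34)
t = -380 (t = -391 + 11 = -380)
f(q) = 1/(32 + q) (f(q) = 1/(q + 32) = 1/(32 + q))
C = -761/2 (C = 1/(32 - 34) - 380 = 1/(-2) - 380 = -½ - 380 = -761/2 ≈ -380.50)
C - 1*(-4522) = -761/2 - 1*(-4522) = -761/2 + 4522 = 8283/2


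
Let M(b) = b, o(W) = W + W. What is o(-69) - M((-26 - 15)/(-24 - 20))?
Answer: -6113/44 ≈ -138.93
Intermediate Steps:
o(W) = 2*W
o(-69) - M((-26 - 15)/(-24 - 20)) = 2*(-69) - (-26 - 15)/(-24 - 20) = -138 - (-41)/(-44) = -138 - (-41)*(-1)/44 = -138 - 1*41/44 = -138 - 41/44 = -6113/44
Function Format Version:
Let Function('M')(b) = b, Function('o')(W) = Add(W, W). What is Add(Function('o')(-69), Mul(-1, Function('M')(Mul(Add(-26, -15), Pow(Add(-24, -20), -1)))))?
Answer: Rational(-6113, 44) ≈ -138.93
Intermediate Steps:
Function('o')(W) = Mul(2, W)
Add(Function('o')(-69), Mul(-1, Function('M')(Mul(Add(-26, -15), Pow(Add(-24, -20), -1))))) = Add(Mul(2, -69), Mul(-1, Mul(Add(-26, -15), Pow(Add(-24, -20), -1)))) = Add(-138, Mul(-1, Mul(-41, Pow(-44, -1)))) = Add(-138, Mul(-1, Mul(-41, Rational(-1, 44)))) = Add(-138, Mul(-1, Rational(41, 44))) = Add(-138, Rational(-41, 44)) = Rational(-6113, 44)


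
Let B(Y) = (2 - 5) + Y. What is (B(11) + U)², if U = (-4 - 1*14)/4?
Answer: 49/4 ≈ 12.250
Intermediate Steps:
B(Y) = -3 + Y
U = -9/2 (U = (-4 - 14)*(¼) = -18*¼ = -9/2 ≈ -4.5000)
(B(11) + U)² = ((-3 + 11) - 9/2)² = (8 - 9/2)² = (7/2)² = 49/4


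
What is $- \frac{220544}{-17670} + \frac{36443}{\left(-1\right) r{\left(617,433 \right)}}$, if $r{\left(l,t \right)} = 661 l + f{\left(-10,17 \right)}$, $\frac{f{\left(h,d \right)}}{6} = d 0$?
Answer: $\frac{44651027759}{3603239895} \approx 12.392$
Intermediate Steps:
$f{\left(h,d \right)} = 0$ ($f{\left(h,d \right)} = 6 d 0 = 6 \cdot 0 = 0$)
$r{\left(l,t \right)} = 661 l$ ($r{\left(l,t \right)} = 661 l + 0 = 661 l$)
$- \frac{220544}{-17670} + \frac{36443}{\left(-1\right) r{\left(617,433 \right)}} = - \frac{220544}{-17670} + \frac{36443}{\left(-1\right) 661 \cdot 617} = \left(-220544\right) \left(- \frac{1}{17670}\right) + \frac{36443}{\left(-1\right) 407837} = \frac{110272}{8835} + \frac{36443}{-407837} = \frac{110272}{8835} + 36443 \left(- \frac{1}{407837}\right) = \frac{110272}{8835} - \frac{36443}{407837} = \frac{44651027759}{3603239895}$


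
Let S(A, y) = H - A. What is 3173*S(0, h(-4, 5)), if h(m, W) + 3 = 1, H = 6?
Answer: 19038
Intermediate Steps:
h(m, W) = -2 (h(m, W) = -3 + 1 = -2)
S(A, y) = 6 - A
3173*S(0, h(-4, 5)) = 3173*(6 - 1*0) = 3173*(6 + 0) = 3173*6 = 19038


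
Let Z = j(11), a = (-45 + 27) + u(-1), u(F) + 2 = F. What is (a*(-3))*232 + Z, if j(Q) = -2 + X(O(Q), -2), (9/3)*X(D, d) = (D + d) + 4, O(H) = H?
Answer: 43855/3 ≈ 14618.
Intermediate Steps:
u(F) = -2 + F
X(D, d) = 4/3 + D/3 + d/3 (X(D, d) = ((D + d) + 4)/3 = (4 + D + d)/3 = 4/3 + D/3 + d/3)
a = -21 (a = (-45 + 27) + (-2 - 1) = -18 - 3 = -21)
j(Q) = -4/3 + Q/3 (j(Q) = -2 + (4/3 + Q/3 + (1/3)*(-2)) = -2 + (4/3 + Q/3 - 2/3) = -2 + (2/3 + Q/3) = -4/3 + Q/3)
Z = 7/3 (Z = -4/3 + (1/3)*11 = -4/3 + 11/3 = 7/3 ≈ 2.3333)
(a*(-3))*232 + Z = -21*(-3)*232 + 7/3 = 63*232 + 7/3 = 14616 + 7/3 = 43855/3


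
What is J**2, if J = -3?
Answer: 9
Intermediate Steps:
J**2 = (-3)**2 = 9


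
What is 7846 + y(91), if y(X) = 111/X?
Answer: 714097/91 ≈ 7847.2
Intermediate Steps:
7846 + y(91) = 7846 + 111/91 = 714097/91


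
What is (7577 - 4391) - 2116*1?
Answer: 1070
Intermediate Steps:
(7577 - 4391) - 2116*1 = 3186 - 2116 = 1070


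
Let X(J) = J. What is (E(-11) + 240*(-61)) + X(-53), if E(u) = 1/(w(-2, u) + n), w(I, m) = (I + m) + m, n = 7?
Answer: -249782/17 ≈ -14693.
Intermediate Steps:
w(I, m) = I + 2*m
E(u) = 1/(5 + 2*u) (E(u) = 1/((-2 + 2*u) + 7) = 1/(5 + 2*u))
(E(-11) + 240*(-61)) + X(-53) = (1/(5 + 2*(-11)) + 240*(-61)) - 53 = (1/(5 - 22) - 14640) - 53 = (1/(-17) - 14640) - 53 = (-1/17 - 14640) - 53 = -248881/17 - 53 = -249782/17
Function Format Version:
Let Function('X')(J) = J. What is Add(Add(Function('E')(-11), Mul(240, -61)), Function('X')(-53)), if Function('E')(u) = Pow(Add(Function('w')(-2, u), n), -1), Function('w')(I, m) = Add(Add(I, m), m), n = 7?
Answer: Rational(-249782, 17) ≈ -14693.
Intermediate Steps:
Function('w')(I, m) = Add(I, Mul(2, m))
Function('E')(u) = Pow(Add(5, Mul(2, u)), -1) (Function('E')(u) = Pow(Add(Add(-2, Mul(2, u)), 7), -1) = Pow(Add(5, Mul(2, u)), -1))
Add(Add(Function('E')(-11), Mul(240, -61)), Function('X')(-53)) = Add(Add(Pow(Add(5, Mul(2, -11)), -1), Mul(240, -61)), -53) = Add(Add(Pow(Add(5, -22), -1), -14640), -53) = Add(Add(Pow(-17, -1), -14640), -53) = Add(Add(Rational(-1, 17), -14640), -53) = Add(Rational(-248881, 17), -53) = Rational(-249782, 17)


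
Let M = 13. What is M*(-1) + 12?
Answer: -1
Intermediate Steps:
M*(-1) + 12 = 13*(-1) + 12 = -13 + 12 = -1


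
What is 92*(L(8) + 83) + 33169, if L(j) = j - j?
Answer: 40805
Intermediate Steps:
L(j) = 0
92*(L(8) + 83) + 33169 = 92*(0 + 83) + 33169 = 92*83 + 33169 = 7636 + 33169 = 40805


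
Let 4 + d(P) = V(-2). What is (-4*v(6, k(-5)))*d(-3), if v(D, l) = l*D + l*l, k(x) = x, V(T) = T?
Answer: -120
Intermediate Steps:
d(P) = -6 (d(P) = -4 - 2 = -6)
v(D, l) = l² + D*l (v(D, l) = D*l + l² = l² + D*l)
(-4*v(6, k(-5)))*d(-3) = -(-20)*(6 - 5)*(-6) = -(-20)*(-6) = -4*(-5)*(-6) = 20*(-6) = -120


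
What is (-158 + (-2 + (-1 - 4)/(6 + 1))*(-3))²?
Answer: 1100401/49 ≈ 22457.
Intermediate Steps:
(-158 + (-2 + (-1 - 4)/(6 + 1))*(-3))² = (-158 + (-2 - 5/7)*(-3))² = (-158 - 19/7*(-3))² = (-158 + 57/7)² = (-1049/7)² = 1100401/49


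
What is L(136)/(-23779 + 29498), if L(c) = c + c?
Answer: 272/5719 ≈ 0.047561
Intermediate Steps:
L(c) = 2*c
L(136)/(-23779 + 29498) = (2*136)/(-23779 + 29498) = 272/5719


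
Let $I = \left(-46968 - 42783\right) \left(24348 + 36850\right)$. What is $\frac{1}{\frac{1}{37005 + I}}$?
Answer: $-5492544693$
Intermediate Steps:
$I = -5492581698$ ($I = \left(-89751\right) 61198 = -5492581698$)
$\frac{1}{\frac{1}{37005 + I}} = \frac{1}{\frac{1}{37005 - 5492581698}} = \frac{1}{\frac{1}{-5492544693}} = \frac{1}{- \frac{1}{5492544693}} = -5492544693$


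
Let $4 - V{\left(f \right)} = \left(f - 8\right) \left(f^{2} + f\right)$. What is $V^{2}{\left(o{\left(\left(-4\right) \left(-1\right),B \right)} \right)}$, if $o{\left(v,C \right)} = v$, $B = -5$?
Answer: $7056$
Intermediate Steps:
$V{\left(f \right)} = 4 - \left(-8 + f\right) \left(f + f^{2}\right)$ ($V{\left(f \right)} = 4 - \left(f - 8\right) \left(f^{2} + f\right) = 4 - \left(-8 + f\right) \left(f + f^{2}\right)$)
$V^{2}{\left(o{\left(\left(-4\right) \left(-1\right),B \right)} \right)} = \left(4 - \left(\left(-4\right) \left(-1\right)\right)^{3} + 7 \left(\left(-4\right) \left(-1\right)\right)^{2} + 8 \left(\left(-4\right) \left(-1\right)\right)\right)^{2} = \left(4 - 4^{3} + 7 \cdot 4^{2} + 8 \cdot 4\right)^{2} = \left(4 - 64 + 7 \cdot 16 + 32\right)^{2} = \left(4 - 64 + 112 + 32\right)^{2} = 84^{2} = 7056$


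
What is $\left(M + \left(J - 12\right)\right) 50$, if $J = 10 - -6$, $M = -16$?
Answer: $-600$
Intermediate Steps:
$J = 16$ ($J = 10 + 6 = 16$)
$\left(M + \left(J - 12\right)\right) 50 = \left(-16 + \left(16 - 12\right)\right) 50 = \left(-16 + 4\right) 50 = \left(-12\right) 50 = -600$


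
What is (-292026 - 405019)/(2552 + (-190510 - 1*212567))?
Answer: 139409/80105 ≈ 1.7403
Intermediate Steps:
(-292026 - 405019)/(2552 + (-190510 - 1*212567)) = -697045/(2552 + (-190510 - 212567)) = -697045/(2552 - 403077) = -697045/(-400525) = -697045*(-1/400525) = 139409/80105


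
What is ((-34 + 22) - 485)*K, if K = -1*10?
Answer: 4970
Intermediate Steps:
K = -10
((-34 + 22) - 485)*K = ((-34 + 22) - 485)*(-10) = (-12 - 485)*(-10) = -497*(-10) = 4970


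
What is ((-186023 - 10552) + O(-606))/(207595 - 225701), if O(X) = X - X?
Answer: 196575/18106 ≈ 10.857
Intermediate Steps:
O(X) = 0
((-186023 - 10552) + O(-606))/(207595 - 225701) = ((-186023 - 10552) + 0)/(207595 - 225701) = (-196575 + 0)/(-18106) = -196575*(-1/18106) = 196575/18106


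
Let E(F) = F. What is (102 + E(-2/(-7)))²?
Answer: 512656/49 ≈ 10462.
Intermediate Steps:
(102 + E(-2/(-7)))² = (102 - 2/(-7))² = (102 - 2*(-⅐))² = (102 + 2/7)² = (716/7)² = 512656/49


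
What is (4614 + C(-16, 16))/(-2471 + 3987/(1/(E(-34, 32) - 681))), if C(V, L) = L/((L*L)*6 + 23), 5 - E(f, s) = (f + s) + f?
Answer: -7193242/3981921409 ≈ -0.0018065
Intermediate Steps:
E(f, s) = 5 - s - 2*f (E(f, s) = 5 - ((f + s) + f) = 5 - (s + 2*f) = 5 + (-s - 2*f) = 5 - s - 2*f)
C(V, L) = L/(23 + 6*L**2) (C(V, L) = L/(L**2*6 + 23) = L/(6*L**2 + 23) = L/(23 + 6*L**2))
(4614 + C(-16, 16))/(-2471 + 3987/(1/(E(-34, 32) - 681))) = (4614 + 16/(23 + 6*16**2))/(-2471 + 3987/(1/((5 - 1*32 - 2*(-34)) - 681))) = (4614 + 16/(23 + 6*256))/(-2471 + 3987/(1/((5 - 32 + 68) - 681))) = (4614 + 16/(23 + 1536))/(-2471 + 3987/(1/(41 - 681))) = (4614 + 16/1559)/(-2471 + 3987/(1/(-640))) = (4614 + 16*(1/1559))/(-2471 + 3987/(-1/640)) = (4614 + 16/1559)/(-2471 + 3987*(-640)) = 7193242/(1559*(-2471 - 2551680)) = (7193242/1559)/(-2554151) = (7193242/1559)*(-1/2554151) = -7193242/3981921409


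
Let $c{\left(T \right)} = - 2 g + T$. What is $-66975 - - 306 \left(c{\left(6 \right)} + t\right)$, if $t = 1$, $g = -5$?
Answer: $-61773$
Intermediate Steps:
$c{\left(T \right)} = 10 + T$ ($c{\left(T \right)} = \left(-2\right) \left(-5\right) + T = 10 + T$)
$-66975 - - 306 \left(c{\left(6 \right)} + t\right) = -66975 - - 306 \left(\left(10 + 6\right) + 1\right) = -66975 - - 306 \left(16 + 1\right) = -66975 - \left(-306\right) 17 = -66975 - -5202 = -66975 + 5202 = -61773$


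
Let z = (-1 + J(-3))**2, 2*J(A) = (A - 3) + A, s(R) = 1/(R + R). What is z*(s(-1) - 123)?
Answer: -29887/8 ≈ -3735.9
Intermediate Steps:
s(R) = 1/(2*R)
J(A) = -3/2 + A (J(A) = ((A - 3) + A)/2 = ((-3 + A) + A)/2 = (-3 + 2*A)/2 = -3/2 + A)
z = 121/4 (z = (-1 + (-3/2 - 3))**2 = (-1 - 9/2)**2 = (-11/2)**2 = 121/4 ≈ 30.250)
z*(s(-1) - 123) = 121*((1/2)/(-1) - 123)/4 = 121*((1/2)*(-1) - 123)/4 = 121*(-1/2 - 123)/4 = (121/4)*(-247/2) = -29887/8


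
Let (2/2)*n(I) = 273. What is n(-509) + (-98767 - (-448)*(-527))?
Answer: -334590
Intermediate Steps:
n(I) = 273
n(-509) + (-98767 - (-448)*(-527)) = 273 + (-98767 - (-448)*(-527)) = 273 + (-98767 - 1*236096) = 273 + (-98767 - 236096) = 273 - 334863 = -334590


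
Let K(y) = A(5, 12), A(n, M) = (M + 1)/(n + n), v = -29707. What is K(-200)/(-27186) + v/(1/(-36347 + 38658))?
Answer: -18663971141233/271860 ≈ -6.8653e+7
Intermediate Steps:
A(n, M) = (1 + M)/(2*n) (A(n, M) = (1 + M)/((2*n)) = (1 + M)*(1/(2*n)) = (1 + M)/(2*n))
K(y) = 13/10 (K(y) = (1/2)*(1 + 12)/5 = (1/2)*(1/5)*13 = 13/10)
K(-200)/(-27186) + v/(1/(-36347 + 38658)) = (13/10)/(-27186) - 29707/(1/(-36347 + 38658)) = (13/10)*(-1/27186) - 29707/(1/2311) = -13/271860 - 29707/1/2311 = -13/271860 - 29707*2311 = -13/271860 - 68652877 = -18663971141233/271860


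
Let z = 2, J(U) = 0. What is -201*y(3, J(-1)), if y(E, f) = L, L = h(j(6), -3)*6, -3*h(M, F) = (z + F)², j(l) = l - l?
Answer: 402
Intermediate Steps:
j(l) = 0
h(M, F) = -(2 + F)²/3
L = -2 (L = -(2 - 3)²/3*6 = -⅓*(-1)²*6 = -⅓*1*6 = -⅓*6 = -2)
y(E, f) = -2
-201*y(3, J(-1)) = -201*(-2) = 402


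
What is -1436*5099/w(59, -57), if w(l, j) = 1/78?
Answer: -571128792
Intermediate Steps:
w(l, j) = 1/78
-1436*5099/w(59, -57) = -1436/((1/78)/5099) = -1436/((1/78)*(1/5099)) = -1436/1/397722 = -1436*397722 = -571128792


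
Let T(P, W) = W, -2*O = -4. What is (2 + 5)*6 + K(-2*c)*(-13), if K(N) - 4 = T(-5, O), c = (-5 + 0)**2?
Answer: -36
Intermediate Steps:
O = 2 (O = -1/2*(-4) = 2)
c = 25 (c = (-5)**2 = 25)
K(N) = 6 (K(N) = 4 + 2 = 6)
(2 + 5)*6 + K(-2*c)*(-13) = (2 + 5)*6 + 6*(-13) = 7*6 - 78 = 42 - 78 = -36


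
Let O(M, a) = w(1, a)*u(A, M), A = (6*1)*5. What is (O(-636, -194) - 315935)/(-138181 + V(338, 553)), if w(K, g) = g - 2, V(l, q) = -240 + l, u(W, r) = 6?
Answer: 317111/138083 ≈ 2.2965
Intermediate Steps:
A = 30 (A = 6*5 = 30)
w(K, g) = -2 + g
O(M, a) = -12 + 6*a (O(M, a) = (-2 + a)*6 = -12 + 6*a)
(O(-636, -194) - 315935)/(-138181 + V(338, 553)) = ((-12 + 6*(-194)) - 315935)/(-138181 + (-240 + 338)) = ((-12 - 1164) - 315935)/(-138181 + 98) = (-1176 - 315935)/(-138083) = -317111*(-1/138083) = 317111/138083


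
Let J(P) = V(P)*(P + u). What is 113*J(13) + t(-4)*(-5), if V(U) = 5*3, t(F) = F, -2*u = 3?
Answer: 39025/2 ≈ 19513.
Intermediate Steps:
u = -3/2 (u = -½*3 = -3/2 ≈ -1.5000)
V(U) = 15
J(P) = -45/2 + 15*P (J(P) = 15*(P - 3/2) = 15*(-3/2 + P) = -45/2 + 15*P)
113*J(13) + t(-4)*(-5) = 113*(-45/2 + 15*13) - 4*(-5) = 113*(-45/2 + 195) + 20 = 113*(345/2) + 20 = 38985/2 + 20 = 39025/2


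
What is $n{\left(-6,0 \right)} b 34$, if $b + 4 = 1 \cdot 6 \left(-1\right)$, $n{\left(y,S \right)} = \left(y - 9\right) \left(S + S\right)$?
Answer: $0$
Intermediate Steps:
$n{\left(y,S \right)} = 2 S \left(-9 + y\right)$ ($n{\left(y,S \right)} = \left(-9 + y\right) 2 S = 2 S \left(-9 + y\right)$)
$b = -10$ ($b = -4 + 1 \cdot 6 \left(-1\right) = -4 + 6 \left(-1\right) = -4 - 6 = -10$)
$n{\left(-6,0 \right)} b 34 = 2 \cdot 0 \left(-9 - 6\right) \left(-10\right) 34 = 2 \cdot 0 \left(-15\right) \left(-10\right) 34 = 0 \left(-10\right) 34 = 0 \cdot 34 = 0$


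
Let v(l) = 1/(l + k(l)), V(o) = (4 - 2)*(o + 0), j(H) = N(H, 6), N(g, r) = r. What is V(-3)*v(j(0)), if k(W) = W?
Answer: -½ ≈ -0.50000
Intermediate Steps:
j(H) = 6
V(o) = 2*o
v(l) = 1/(2*l) (v(l) = 1/(l + l) = 1/(2*l))
V(-3)*v(j(0)) = (2*(-3))*((½)/6) = -3/6 = -6*1/12 = -½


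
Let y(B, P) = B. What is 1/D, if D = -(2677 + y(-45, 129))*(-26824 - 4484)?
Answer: 1/82402656 ≈ 1.2136e-8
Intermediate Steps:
D = 82402656 (D = -(2677 - 45)*(-26824 - 4484) = -2632*(-31308) = -1*(-82402656) = 82402656)
1/D = 1/82402656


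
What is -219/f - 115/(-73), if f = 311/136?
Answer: -2138467/22703 ≈ -94.193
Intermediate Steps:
f = 311/136 (f = 311*(1/136) = 311/136 ≈ 2.2868)
-219/f - 115/(-73) = -219/311/136 - 115/(-73) = -219*136/311 - 115*(-1/73) = -29784/311 + 115/73 = -2138467/22703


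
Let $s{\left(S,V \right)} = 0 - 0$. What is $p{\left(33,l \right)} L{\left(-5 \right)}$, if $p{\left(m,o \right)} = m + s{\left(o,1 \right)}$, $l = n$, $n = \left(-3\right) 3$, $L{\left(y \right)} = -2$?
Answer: $-66$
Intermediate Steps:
$s{\left(S,V \right)} = 0$ ($s{\left(S,V \right)} = 0 + 0 = 0$)
$n = -9$
$l = -9$
$p{\left(m,o \right)} = m$ ($p{\left(m,o \right)} = m + 0 = m$)
$p{\left(33,l \right)} L{\left(-5 \right)} = 33 \left(-2\right) = -66$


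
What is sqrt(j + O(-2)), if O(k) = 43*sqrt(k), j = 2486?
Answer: sqrt(2486 + 43*I*sqrt(2)) ≈ 49.864 + 0.6098*I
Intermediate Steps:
sqrt(j + O(-2)) = sqrt(2486 + 43*sqrt(-2)) = sqrt(2486 + 43*(I*sqrt(2))) = sqrt(2486 + 43*I*sqrt(2))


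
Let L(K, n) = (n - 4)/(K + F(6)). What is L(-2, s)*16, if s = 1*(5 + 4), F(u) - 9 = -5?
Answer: 40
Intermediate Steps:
F(u) = 4 (F(u) = 9 - 5 = 4)
s = 9 (s = 1*9 = 9)
L(K, n) = (-4 + n)/(4 + K) (L(K, n) = (n - 4)/(K + 4) = (-4 + n)/(4 + K))
L(-2, s)*16 = ((-4 + 9)/(4 - 2))*16 = (5/2)*16 = 40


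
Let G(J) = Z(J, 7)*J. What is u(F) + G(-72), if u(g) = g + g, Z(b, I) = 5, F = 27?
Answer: -306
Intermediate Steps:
G(J) = 5*J
u(g) = 2*g
u(F) + G(-72) = 2*27 + 5*(-72) = 54 - 360 = -306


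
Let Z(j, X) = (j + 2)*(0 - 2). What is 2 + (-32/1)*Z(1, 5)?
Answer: 194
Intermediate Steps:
Z(j, X) = -4 - 2*j (Z(j, X) = (2 + j)*(-2) = -4 - 2*j)
2 + (-32/1)*Z(1, 5) = 2 + (-32/1)*(-4 - 2*1) = 2 + (-32*1)*(-4 - 2) = 2 - 32*(-6) = 2 + 192 = 194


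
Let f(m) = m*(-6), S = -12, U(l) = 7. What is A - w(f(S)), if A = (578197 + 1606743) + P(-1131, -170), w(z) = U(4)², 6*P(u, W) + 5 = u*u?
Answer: 7194251/3 ≈ 2.3981e+6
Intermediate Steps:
P(u, W) = -⅚ + u²/6 (P(u, W) = -⅚ + (u*u)/6 = -⅚ + u²/6)
f(m) = -6*m
w(z) = 49 (w(z) = 7² = 49)
A = 7194398/3 (A = (578197 + 1606743) + (-⅚ + (⅙)*(-1131)²) = 2184940 + (-⅚ + (⅙)*1279161) = 2184940 + (-⅚ + 426387/2) = 2184940 + 639578/3 = 7194398/3 ≈ 2.3981e+6)
A - w(f(S)) = 7194398/3 - 1*49 = 7194398/3 - 49 = 7194251/3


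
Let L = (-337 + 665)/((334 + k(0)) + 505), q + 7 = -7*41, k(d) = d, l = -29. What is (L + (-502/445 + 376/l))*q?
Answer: 43618663788/10827295 ≈ 4028.6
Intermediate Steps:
q = -294 (q = -7 - 7*41 = -7 - 287 = -294)
L = 328/839 (L = (-337 + 665)/((334 + 0) + 505) = 328/(334 + 505) = 328/839 ≈ 0.39094)
(L + (-502/445 + 376/l))*q = (328/839 + (-502/445 + 376/(-29)))*(-294) = (328/839 + (-502*1/445 + 376*(-1/29)))*(-294) = (328/839 + (-502/445 - 376/29))*(-294) = (328/839 - 181878/12905)*(-294) = -148362802/10827295*(-294) = 43618663788/10827295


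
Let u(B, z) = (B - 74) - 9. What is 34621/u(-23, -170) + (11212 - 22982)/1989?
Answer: -70108789/210834 ≈ -332.53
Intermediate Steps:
u(B, z) = -83 + B (u(B, z) = (-74 + B) - 9 = -83 + B)
34621/u(-23, -170) + (11212 - 22982)/1989 = 34621/(-83 - 23) + (11212 - 22982)/1989 = 34621/(-106) - 11770*1/1989 = 34621*(-1/106) - 11770/1989 = -34621/106 - 11770/1989 = -70108789/210834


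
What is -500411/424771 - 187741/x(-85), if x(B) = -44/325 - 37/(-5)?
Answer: -25918934471446/1002884331 ≈ -25844.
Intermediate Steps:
x(B) = 2361/325 (x(B) = -44*1/325 - 37*(-1/5) = -44/325 + 37/5 = 2361/325)
-500411/424771 - 187741/x(-85) = -500411/424771 - 187741/2361/325 = -500411*1/424771 - 187741*325/2361 = -500411/424771 - 61015825/2361 = -25918934471446/1002884331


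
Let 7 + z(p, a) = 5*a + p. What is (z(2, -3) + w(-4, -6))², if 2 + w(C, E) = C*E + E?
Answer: 16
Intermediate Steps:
w(C, E) = -2 + E + C*E (w(C, E) = -2 + (C*E + E) = -2 + (E + C*E) = -2 + E + C*E)
z(p, a) = -7 + p + 5*a (z(p, a) = -7 + (5*a + p) = -7 + (p + 5*a) = -7 + p + 5*a)
(z(2, -3) + w(-4, -6))² = ((-7 + 2 + 5*(-3)) + (-2 - 6 - 4*(-6)))² = ((-7 + 2 - 15) + (-2 - 6 + 24))² = (-20 + 16)² = (-4)² = 16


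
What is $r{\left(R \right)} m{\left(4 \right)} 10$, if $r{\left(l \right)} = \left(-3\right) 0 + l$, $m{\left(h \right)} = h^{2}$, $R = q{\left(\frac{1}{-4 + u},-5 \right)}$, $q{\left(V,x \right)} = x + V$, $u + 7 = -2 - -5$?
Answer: $-820$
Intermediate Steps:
$u = -4$ ($u = -7 - -3 = -7 + \left(-2 + 5\right) = -7 + 3 = -4$)
$q{\left(V,x \right)} = V + x$
$R = - \frac{41}{8}$ ($R = \frac{1}{-4 - 4} - 5 = \frac{1}{-8} - 5 = - \frac{1}{8} - 5 = - \frac{41}{8} \approx -5.125$)
$r{\left(l \right)} = l$ ($r{\left(l \right)} = 0 + l = l$)
$r{\left(R \right)} m{\left(4 \right)} 10 = - \frac{41 \cdot 4^{2}}{8} \cdot 10 = \left(- \frac{41}{8}\right) 16 \cdot 10 = \left(-82\right) 10 = -820$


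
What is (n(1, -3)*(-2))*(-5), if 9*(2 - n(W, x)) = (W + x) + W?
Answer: 190/9 ≈ 21.111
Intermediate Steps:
n(W, x) = 2 - 2*W/9 - x/9 (n(W, x) = 2 - ((W + x) + W)/9 = 2 - (x + 2*W)/9 = 2 + (-2*W/9 - x/9) = 2 - 2*W/9 - x/9)
(n(1, -3)*(-2))*(-5) = ((2 - 2/9*1 - ⅑*(-3))*(-2))*(-5) = ((2 - 2/9 + ⅓)*(-2))*(-5) = ((19/9)*(-2))*(-5) = -38/9*(-5) = 190/9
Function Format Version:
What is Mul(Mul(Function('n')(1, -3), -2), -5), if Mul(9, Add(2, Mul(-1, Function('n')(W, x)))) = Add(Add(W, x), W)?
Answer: Rational(190, 9) ≈ 21.111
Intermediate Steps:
Function('n')(W, x) = Add(2, Mul(Rational(-2, 9), W), Mul(Rational(-1, 9), x)) (Function('n')(W, x) = Add(2, Mul(Rational(-1, 9), Add(Add(W, x), W))) = Add(2, Mul(Rational(-1, 9), Add(x, Mul(2, W)))) = Add(2, Add(Mul(Rational(-2, 9), W), Mul(Rational(-1, 9), x))) = Add(2, Mul(Rational(-2, 9), W), Mul(Rational(-1, 9), x)))
Mul(Mul(Function('n')(1, -3), -2), -5) = Mul(Mul(Add(2, Mul(Rational(-2, 9), 1), Mul(Rational(-1, 9), -3)), -2), -5) = Mul(Mul(Add(2, Rational(-2, 9), Rational(1, 3)), -2), -5) = Mul(Mul(Rational(19, 9), -2), -5) = Mul(Rational(-38, 9), -5) = Rational(190, 9)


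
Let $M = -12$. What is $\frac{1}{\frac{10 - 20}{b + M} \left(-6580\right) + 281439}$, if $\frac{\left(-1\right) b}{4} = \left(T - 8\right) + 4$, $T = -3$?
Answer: $\frac{2}{571103} \approx 3.502 \cdot 10^{-6}$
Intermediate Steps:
$b = 28$ ($b = - 4 \left(\left(-3 - 8\right) + 4\right) = - 4 \left(-11 + 4\right) = \left(-4\right) \left(-7\right) = 28$)
$\frac{1}{\frac{10 - 20}{b + M} \left(-6580\right) + 281439} = \frac{1}{\frac{10 - 20}{28 - 12} \left(-6580\right) + 281439} = \frac{1}{- \frac{10}{16} \left(-6580\right) + 281439} = \frac{1}{\left(-10\right) \frac{1}{16} \left(-6580\right) + 281439} = \frac{1}{\left(- \frac{5}{8}\right) \left(-6580\right) + 281439} = \frac{1}{\frac{8225}{2} + 281439} = \frac{1}{\frac{571103}{2}} = \frac{2}{571103}$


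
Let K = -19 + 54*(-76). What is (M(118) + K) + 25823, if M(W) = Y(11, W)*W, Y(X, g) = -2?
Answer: 21464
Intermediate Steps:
K = -4123 (K = -19 - 4104 = -4123)
M(W) = -2*W
(M(118) + K) + 25823 = (-2*118 - 4123) + 25823 = (-236 - 4123) + 25823 = -4359 + 25823 = 21464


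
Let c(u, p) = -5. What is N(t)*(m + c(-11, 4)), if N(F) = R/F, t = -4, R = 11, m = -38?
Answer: 473/4 ≈ 118.25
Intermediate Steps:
N(F) = 11/F
N(t)*(m + c(-11, 4)) = (11/(-4))*(-38 - 5) = (11*(-¼))*(-43) = -11/4*(-43) = 473/4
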